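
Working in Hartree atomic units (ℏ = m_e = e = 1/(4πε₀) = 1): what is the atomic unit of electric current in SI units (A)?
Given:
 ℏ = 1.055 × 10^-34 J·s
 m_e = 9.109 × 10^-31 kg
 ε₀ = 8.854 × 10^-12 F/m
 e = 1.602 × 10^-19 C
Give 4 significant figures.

Dimensional analysis gives I_au = e E_h/ℏ = m_e e⁵/((4πε₀)²ℏ³).
E_h = 4.354 × 10^-18 J
e·E_h/ℏ = 6.612 × 10^-3 A

6.612 × 10^-3 A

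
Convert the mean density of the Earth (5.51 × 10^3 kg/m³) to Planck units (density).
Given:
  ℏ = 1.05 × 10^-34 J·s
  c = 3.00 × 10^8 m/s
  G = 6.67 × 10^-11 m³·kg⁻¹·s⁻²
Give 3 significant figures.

Planck density: ρ_P = c⁵/(ℏG²) = 5.20 × 10^96 kg/m³.
5.51 × 10^3 / 5.20 × 10^96 = 1.06 × 10^-93

1.06 × 10^-93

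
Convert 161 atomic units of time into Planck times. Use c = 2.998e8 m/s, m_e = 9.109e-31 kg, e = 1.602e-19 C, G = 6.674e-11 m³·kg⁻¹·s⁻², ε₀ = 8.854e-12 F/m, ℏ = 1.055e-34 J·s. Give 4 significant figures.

7.235e28

atomic unit of time: τ_au = (4πε₀)²ℏ³/(m_e e⁴) = 2.423e-17 s
Planck time: t_P = √(ℏG/c⁵) = 5.392e-44 s
161 × 2.423e-17 / 5.392e-44 = 7.235e28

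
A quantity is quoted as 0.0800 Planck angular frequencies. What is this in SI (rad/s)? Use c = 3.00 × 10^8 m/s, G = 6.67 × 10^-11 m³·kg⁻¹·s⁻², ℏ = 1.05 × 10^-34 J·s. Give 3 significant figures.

One Planck angular frequency: ω_P = √(c⁵/(ℏG)) = 1.86 × 10^43 rad/s.
0.0800 × 1.86 × 10^43 rad/s = 1.49 × 10^42 rad/s

1.49 × 10^42 rad/s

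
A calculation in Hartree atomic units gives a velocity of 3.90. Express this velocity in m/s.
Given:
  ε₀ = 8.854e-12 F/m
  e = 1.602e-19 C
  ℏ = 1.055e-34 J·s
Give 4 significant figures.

8.527e6 m/s

One atomic unit of velocity: v_au = e²/(4πε₀ℏ) = 2.186e6 m/s.
3.90 × 2.186e6 m/s = 8.527e6 m/s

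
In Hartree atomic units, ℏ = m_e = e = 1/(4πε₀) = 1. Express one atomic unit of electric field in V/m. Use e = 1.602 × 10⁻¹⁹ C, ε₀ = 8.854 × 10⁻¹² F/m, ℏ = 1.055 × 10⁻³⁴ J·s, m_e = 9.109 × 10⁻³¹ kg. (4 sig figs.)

The unique combination of the constants set to 1 with dimensions of electric field is E_au = E_h/(e a₀) = m_e²e⁵/((4πε₀)³ℏ⁴).
E_h = 4.354 × 10⁻¹⁸ J
a₀ = 5.297 × 10⁻¹¹ m
E_h/(e·a₀) = 5.131 × 10¹¹ V/m

5.131 × 10¹¹ V/m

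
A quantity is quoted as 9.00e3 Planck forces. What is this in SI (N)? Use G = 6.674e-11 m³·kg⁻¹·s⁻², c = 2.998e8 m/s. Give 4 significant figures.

One Planck force: F_P = c⁴/G = 1.210e44 N.
9.00e3 × 1.210e44 N = 1.089e48 N

1.089e48 N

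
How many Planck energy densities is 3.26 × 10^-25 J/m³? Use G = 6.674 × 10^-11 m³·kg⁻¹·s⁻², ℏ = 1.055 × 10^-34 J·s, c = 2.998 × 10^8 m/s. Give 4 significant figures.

Planck energy density: u_P = c⁷/(ℏG²) = 4.632 × 10^113 J/m³.
3.26 × 10^-25 / 4.632 × 10^113 = 7.038 × 10^-139

7.038 × 10^-139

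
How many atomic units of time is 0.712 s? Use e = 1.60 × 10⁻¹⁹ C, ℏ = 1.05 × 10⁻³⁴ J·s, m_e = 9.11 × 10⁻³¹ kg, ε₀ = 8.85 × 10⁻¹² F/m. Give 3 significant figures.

2.97 × 10¹⁶

atomic unit of time: τ_au = (4πε₀)²ℏ³/(m_e e⁴) = 2.40 × 10⁻¹⁷ s.
0.712 / 2.40 × 10⁻¹⁷ = 2.97 × 10¹⁶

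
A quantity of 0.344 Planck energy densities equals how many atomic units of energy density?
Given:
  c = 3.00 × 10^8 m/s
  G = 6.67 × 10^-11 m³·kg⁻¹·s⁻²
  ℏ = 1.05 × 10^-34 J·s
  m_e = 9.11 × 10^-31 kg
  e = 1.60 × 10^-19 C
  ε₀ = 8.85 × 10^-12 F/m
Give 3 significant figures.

5.35 × 10^99

Planck energy density: u_P = c⁷/(ℏG²) = 4.68 × 10^113 J/m³
atomic unit of energy density: u_au = E_h/a₀³ = m_e⁴e¹⁰/((4πε₀)⁵ℏ⁸) = 3.01 × 10^13 J/m³
0.344 × 4.68 × 10^113 / 3.01 × 10^13 = 5.35 × 10^99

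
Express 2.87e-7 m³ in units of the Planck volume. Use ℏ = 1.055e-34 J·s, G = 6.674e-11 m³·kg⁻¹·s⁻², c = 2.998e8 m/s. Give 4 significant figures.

Planck volume: V_P = (ℏG/c³)^(3/2) = 4.224e-105 m³.
2.87e-7 / 4.224e-105 = 6.795e97

6.795e97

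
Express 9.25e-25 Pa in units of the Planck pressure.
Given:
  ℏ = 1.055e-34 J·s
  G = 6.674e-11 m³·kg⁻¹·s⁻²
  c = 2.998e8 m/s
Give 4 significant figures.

Planck pressure: p_P = c⁷/(ℏG²) = 4.632e113 Pa.
9.25e-25 / 4.632e113 = 1.997e-138

1.997e-138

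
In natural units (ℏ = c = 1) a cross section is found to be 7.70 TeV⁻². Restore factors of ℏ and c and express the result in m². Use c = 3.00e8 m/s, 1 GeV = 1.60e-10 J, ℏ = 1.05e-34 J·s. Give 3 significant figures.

2.98e-37 m²

Area is [L]² = [E]⁻²·(ℏc)²; restore (ℏc)².
1 GeV⁻² → (ℏc)² × (1 GeV in J)⁻² = 3.88e-32 m².
Convert the energy scale: 7.70 TeV⁻² = 7.70e-6 GeV⁻².
Result: 7.70e-6 × 3.88e-32 = 2.98e-37 m².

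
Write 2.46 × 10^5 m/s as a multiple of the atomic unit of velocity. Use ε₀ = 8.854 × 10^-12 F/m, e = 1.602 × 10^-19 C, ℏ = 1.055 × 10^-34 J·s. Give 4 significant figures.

atomic unit of velocity: v_au = e²/(4πε₀ℏ) = 2.186 × 10^6 m/s.
2.46 × 10^5 / 2.186 × 10^6 = 0.1125

0.1125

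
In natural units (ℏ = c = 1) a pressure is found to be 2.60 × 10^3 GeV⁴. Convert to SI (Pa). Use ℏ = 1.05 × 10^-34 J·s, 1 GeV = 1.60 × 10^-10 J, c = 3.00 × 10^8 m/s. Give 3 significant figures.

Pressure is [E]/[L]³ = [E]⁴/(ℏc)³.
1 GeV⁴ → 1/(ℏc)³ × (1 GeV in J)⁴ = 2.10 × 10^37 Pa.
Result: 2.60 × 10^3 × 2.10 × 10^37 = 5.45 × 10^40 Pa.

5.45 × 10^40 Pa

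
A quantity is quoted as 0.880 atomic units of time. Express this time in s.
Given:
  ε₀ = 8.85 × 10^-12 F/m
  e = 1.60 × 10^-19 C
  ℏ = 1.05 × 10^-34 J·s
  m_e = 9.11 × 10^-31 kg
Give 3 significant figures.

2.11 × 10^-17 s

One atomic unit of time: τ_au = (4πε₀)²ℏ³/(m_e e⁴) = 2.40 × 10^-17 s.
0.880 × 2.40 × 10^-17 s = 2.11 × 10^-17 s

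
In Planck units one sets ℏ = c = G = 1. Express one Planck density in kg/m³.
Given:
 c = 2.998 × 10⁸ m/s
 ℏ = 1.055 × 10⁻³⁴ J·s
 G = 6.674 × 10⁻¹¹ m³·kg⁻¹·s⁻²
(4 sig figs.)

ρ_P = c⁵/(ℏG²)
  = 2.422 × 10⁴² / 4.699 × 10⁻⁵⁵
  = 5.154 × 10⁹⁶ kg/m³

5.154 × 10⁹⁶ kg/m³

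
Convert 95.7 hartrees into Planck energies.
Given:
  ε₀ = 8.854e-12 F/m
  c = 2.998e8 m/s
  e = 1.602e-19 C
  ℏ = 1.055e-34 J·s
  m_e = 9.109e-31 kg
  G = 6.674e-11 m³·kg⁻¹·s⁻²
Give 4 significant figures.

hartree: E_h = m_e e⁴/(4πε₀ℏ)² = 4.354e-18 J
Planck energy: E_P = √(ℏc⁵/G) = 1.957e9 J
95.7 × 4.354e-18 / 1.957e9 = 2.130e-25

2.130e-25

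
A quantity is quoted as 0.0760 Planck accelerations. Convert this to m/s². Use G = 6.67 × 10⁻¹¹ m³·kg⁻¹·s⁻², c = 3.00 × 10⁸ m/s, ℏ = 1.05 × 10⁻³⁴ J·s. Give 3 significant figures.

One Planck acceleration: a_P = √(c⁷/(ℏG)) = 5.59 × 10⁵¹ m/s².
0.0760 × 5.59 × 10⁵¹ m/s² = 4.25 × 10⁵⁰ m/s²

4.25 × 10⁵⁰ m/s²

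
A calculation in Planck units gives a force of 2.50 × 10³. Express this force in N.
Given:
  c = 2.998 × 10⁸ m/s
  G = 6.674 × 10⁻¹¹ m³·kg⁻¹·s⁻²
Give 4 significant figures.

One Planck force: F_P = c⁴/G = 1.210 × 10⁴⁴ N.
2.50 × 10³ × 1.210 × 10⁴⁴ N = 3.026 × 10⁴⁷ N

3.026 × 10⁴⁷ N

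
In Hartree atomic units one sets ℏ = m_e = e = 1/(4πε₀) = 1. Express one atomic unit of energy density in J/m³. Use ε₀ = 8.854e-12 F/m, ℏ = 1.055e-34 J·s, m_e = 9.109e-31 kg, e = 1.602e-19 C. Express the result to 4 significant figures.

2.929e13 J/m³

u_au = E_h/a₀³ = m_e⁴e¹⁰/((4πε₀)⁵ℏ⁸)
E_h = 4.354e-18 J
a₀ = 5.297e-11 m
E_h/a₀³ = 2.929e13 J/m³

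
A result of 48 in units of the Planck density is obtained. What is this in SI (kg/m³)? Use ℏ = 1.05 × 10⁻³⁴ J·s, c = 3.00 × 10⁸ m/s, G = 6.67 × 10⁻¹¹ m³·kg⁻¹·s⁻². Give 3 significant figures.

One Planck density: ρ_P = c⁵/(ℏG²) = 5.20 × 10⁹⁶ kg/m³.
48 × 5.20 × 10⁹⁶ kg/m³ = 2.50 × 10⁹⁸ kg/m³

2.50 × 10⁹⁸ kg/m³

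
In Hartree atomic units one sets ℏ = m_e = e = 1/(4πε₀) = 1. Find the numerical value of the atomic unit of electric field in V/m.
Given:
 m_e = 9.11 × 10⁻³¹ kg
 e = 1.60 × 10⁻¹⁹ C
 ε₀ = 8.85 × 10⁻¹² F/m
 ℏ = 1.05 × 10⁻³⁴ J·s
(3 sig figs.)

E_au = E_h/(e a₀) = m_e²e⁵/((4πε₀)³ℏ⁴)
E_h = 4.38 × 10⁻¹⁸ J
a₀ = 5.26 × 10⁻¹¹ m
E_h/(e·a₀) = 5.20 × 10¹¹ V/m

5.20 × 10¹¹ V/m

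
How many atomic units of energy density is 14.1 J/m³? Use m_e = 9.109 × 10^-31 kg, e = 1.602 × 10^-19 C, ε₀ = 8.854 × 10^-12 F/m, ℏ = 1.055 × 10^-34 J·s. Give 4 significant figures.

4.814 × 10^-13

atomic unit of energy density: u_au = E_h/a₀³ = m_e⁴e¹⁰/((4πε₀)⁵ℏ⁸) = 2.929 × 10^13 J/m³.
14.1 / 2.929 × 10^13 = 4.814 × 10^-13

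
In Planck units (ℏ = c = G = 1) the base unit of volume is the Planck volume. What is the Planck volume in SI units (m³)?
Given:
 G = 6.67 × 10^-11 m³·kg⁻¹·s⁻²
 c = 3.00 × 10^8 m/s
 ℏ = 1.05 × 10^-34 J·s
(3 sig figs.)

V_P = (ℏG/c³)^(3/2)
  = √(1.75 × 10^-209)
  = 4.18 × 10^-105 m³

4.18 × 10^-105 m³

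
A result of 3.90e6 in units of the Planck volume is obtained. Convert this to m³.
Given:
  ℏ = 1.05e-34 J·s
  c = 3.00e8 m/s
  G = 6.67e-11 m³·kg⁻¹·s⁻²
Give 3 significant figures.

1.63e-98 m³

One Planck volume: V_P = (ℏG/c³)^(3/2) = 4.18e-105 m³.
3.90e6 × 4.18e-105 m³ = 1.63e-98 m³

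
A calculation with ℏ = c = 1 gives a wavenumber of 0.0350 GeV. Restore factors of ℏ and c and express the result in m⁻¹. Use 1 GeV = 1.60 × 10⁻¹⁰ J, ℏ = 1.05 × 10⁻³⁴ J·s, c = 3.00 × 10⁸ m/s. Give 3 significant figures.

Inverse length is [E]/(ℏc).
1 GeV → 1/(ℏc) × (1 GeV in J) = 5.08 × 10¹⁵ m⁻¹.
Result: 0.0350 × 5.08 × 10¹⁵ = 1.78 × 10¹⁴ m⁻¹.

1.78 × 10¹⁴ m⁻¹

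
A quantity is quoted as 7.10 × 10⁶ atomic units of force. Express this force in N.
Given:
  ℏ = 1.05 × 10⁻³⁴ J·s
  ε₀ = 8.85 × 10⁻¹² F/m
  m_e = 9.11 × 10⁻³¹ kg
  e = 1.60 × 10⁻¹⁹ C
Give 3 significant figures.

One atomic unit of force: F_au = E_h/a₀ = m_e²e⁶/((4πε₀)³ℏ⁴) = 8.33 × 10⁻⁸ N.
7.10 × 10⁶ × 8.33 × 10⁻⁸ N = 0.591 N

0.591 N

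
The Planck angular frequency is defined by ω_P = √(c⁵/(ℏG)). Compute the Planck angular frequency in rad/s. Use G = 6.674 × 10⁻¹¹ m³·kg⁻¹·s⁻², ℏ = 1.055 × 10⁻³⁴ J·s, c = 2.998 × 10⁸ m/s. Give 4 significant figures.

1.855 × 10⁴³ rad/s

ω_P = √(c⁵/(ℏG))
  = √(3.440 × 10⁸⁶)
  = 1.855 × 10⁴³ rad/s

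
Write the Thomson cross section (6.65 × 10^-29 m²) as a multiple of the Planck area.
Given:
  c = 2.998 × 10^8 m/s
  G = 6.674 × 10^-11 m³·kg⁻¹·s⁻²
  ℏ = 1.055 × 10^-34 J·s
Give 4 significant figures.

2.545 × 10^41

Planck area: A_P = ℏG/c³ = 2.613 × 10^-70 m².
6.65 × 10^-29 / 2.613 × 10^-70 = 2.545 × 10^41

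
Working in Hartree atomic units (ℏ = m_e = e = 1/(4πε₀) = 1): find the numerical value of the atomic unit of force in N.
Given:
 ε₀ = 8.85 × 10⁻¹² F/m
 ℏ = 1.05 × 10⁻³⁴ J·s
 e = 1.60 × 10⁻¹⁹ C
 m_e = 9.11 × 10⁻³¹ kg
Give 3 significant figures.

8.33 × 10⁻⁸ N

From ℏ = m_e = e = 1/(4πε₀) = 1 the force scale is F_au = E_h/a₀ = m_e²e⁶/((4πε₀)³ℏ⁴).
E_h = 4.38 × 10⁻¹⁸ J
a₀ = 5.26 × 10⁻¹¹ m
E_h/a₀ = 8.33 × 10⁻⁸ N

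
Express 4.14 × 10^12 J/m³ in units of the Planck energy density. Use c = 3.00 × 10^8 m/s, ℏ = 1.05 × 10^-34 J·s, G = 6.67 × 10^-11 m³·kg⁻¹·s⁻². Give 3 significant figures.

8.84 × 10^-102

Planck energy density: u_P = c⁷/(ℏG²) = 4.68 × 10^113 J/m³.
4.14 × 10^12 / 4.68 × 10^113 = 8.84 × 10^-102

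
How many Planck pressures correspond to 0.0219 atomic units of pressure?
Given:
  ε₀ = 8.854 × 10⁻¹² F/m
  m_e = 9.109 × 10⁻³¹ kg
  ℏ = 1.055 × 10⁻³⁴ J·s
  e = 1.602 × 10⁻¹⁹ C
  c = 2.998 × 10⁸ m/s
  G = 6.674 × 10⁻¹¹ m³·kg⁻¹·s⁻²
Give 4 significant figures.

atomic unit of pressure: P_au = E_h/a₀³ = m_e⁴e¹⁰/((4πε₀)⁵ℏ⁸) = 2.929 × 10¹³ Pa
Planck pressure: p_P = c⁷/(ℏG²) = 4.632 × 10¹¹³ Pa
0.0219 × 2.929 × 10¹³ / 4.632 × 10¹¹³ = 1.385 × 10⁻¹⁰²

1.385 × 10⁻¹⁰²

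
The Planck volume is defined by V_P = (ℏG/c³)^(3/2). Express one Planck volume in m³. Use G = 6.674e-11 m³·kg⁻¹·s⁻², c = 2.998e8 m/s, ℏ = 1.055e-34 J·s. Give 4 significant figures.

4.224e-105 m³

V_P = (ℏG/c³)^(3/2)
  = √(1.784e-209)
  = 4.224e-105 m³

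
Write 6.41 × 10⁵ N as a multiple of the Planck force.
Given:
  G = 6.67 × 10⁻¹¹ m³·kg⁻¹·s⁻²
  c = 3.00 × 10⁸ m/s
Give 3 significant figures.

Planck force: F_P = c⁴/G = 1.21 × 10⁴⁴ N.
6.41 × 10⁵ / 1.21 × 10⁴⁴ = 5.28 × 10⁻³⁹

5.28 × 10⁻³⁹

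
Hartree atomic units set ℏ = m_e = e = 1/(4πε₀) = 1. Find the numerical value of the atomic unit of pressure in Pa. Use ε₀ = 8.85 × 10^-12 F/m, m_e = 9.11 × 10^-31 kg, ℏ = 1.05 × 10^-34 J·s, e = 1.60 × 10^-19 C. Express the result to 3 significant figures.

3.01 × 10^13 Pa

Dimensional analysis gives P_au = E_h/a₀³ = m_e⁴e¹⁰/((4πε₀)⁵ℏ⁸).
E_h = 4.38 × 10^-18 J
a₀ = 5.26 × 10^-11 m
E_h/a₀³ = 3.01 × 10^13 Pa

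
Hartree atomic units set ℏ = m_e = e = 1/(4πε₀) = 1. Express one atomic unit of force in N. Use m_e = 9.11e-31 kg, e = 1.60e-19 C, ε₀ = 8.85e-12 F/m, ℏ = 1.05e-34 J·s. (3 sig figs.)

From ℏ = m_e = e = 1/(4πε₀) = 1 the force scale is F_au = E_h/a₀ = m_e²e⁶/((4πε₀)³ℏ⁴).
E_h = 4.38e-18 J
a₀ = 5.26e-11 m
E_h/a₀ = 8.33e-8 N

8.33e-8 N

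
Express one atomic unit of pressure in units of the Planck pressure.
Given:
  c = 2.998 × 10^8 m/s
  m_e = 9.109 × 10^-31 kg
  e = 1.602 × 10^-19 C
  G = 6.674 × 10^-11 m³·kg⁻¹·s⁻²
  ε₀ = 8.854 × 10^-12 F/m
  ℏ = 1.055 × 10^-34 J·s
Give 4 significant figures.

6.323 × 10^-101

atomic unit of pressure: P_au = E_h/a₀³ = m_e⁴e¹⁰/((4πε₀)⁵ℏ⁸) = 2.929 × 10^13 Pa
Planck pressure: p_P = c⁷/(ℏG²) = 4.632 × 10^113 Pa
ratio = 2.929 × 10^13 / 4.632 × 10^113 = 6.323 × 10^-101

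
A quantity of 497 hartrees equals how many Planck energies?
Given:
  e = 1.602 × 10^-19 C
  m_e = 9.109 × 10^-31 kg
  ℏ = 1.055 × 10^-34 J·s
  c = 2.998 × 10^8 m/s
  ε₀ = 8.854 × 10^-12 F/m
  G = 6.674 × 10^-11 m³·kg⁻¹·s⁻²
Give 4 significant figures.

hartree: E_h = m_e e⁴/(4πε₀ℏ)² = 4.354 × 10^-18 J
Planck energy: E_P = √(ℏc⁵/G) = 1.957 × 10^9 J
497 × 4.354 × 10^-18 / 1.957 × 10^9 = 1.106 × 10^-24

1.106 × 10^-24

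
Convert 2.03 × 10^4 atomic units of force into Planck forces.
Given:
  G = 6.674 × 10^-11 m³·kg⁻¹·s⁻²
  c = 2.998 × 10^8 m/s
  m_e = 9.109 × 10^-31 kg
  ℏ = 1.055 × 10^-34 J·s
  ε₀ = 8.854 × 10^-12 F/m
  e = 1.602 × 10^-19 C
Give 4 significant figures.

atomic unit of force: F_au = E_h/a₀ = m_e²e⁶/((4πε₀)³ℏ⁴) = 8.220 × 10^-8 N
Planck force: F_P = c⁴/G = 1.210 × 10^44 N
2.03 × 10^4 × 8.220 × 10^-8 / 1.210 × 10^44 = 1.379 × 10^-47

1.379 × 10^-47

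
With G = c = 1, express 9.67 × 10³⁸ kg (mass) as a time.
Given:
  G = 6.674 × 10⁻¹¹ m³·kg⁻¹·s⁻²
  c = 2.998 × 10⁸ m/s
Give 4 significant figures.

2.395 × 10³ s

Mass → time via G/c³.
9.67 × 10³⁸ kg × (G/c³) = 2.395 × 10³ s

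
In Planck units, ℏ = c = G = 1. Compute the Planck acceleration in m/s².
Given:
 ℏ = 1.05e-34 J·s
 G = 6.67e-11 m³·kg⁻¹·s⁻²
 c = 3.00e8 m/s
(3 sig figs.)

5.59e51 m/s²

From ℏ = c = G = 1 the acceleration scale is a_P = √(c⁷/(ℏG)).
  = √(3.12e103)
  = 5.59e51 m/s²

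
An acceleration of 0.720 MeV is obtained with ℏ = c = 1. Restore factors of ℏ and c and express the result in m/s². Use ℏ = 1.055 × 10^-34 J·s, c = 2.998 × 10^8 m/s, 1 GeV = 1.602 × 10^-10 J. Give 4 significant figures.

Acceleration is [L]/[T]² = c·[E]/ℏ.
1 GeV → c/ℏ × (1 GeV in J) = 4.552 × 10^32 m/s².
Convert the energy scale: 0.720 MeV = 7.20 × 10^-4 GeV.
Result: 7.20 × 10^-4 × 4.552 × 10^32 = 3.278 × 10^29 m/s².

3.278 × 10^29 m/s²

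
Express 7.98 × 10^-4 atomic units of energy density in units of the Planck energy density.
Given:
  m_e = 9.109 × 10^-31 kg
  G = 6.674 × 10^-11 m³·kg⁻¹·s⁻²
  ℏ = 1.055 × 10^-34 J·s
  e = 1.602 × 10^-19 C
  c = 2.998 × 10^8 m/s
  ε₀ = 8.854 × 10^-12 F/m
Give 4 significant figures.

atomic unit of energy density: u_au = E_h/a₀³ = m_e⁴e¹⁰/((4πε₀)⁵ℏ⁸) = 2.929 × 10^13 J/m³
Planck energy density: u_P = c⁷/(ℏG²) = 4.632 × 10^113 J/m³
7.98 × 10^-4 × 2.929 × 10^13 / 4.632 × 10^113 = 5.046 × 10^-104

5.046 × 10^-104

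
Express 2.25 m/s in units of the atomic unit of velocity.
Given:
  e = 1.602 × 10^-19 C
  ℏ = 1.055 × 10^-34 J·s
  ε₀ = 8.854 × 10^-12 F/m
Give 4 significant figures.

atomic unit of velocity: v_au = e²/(4πε₀ℏ) = 2.186 × 10^6 m/s.
2.25 / 2.186 × 10^6 = 1.029 × 10^-6

1.029 × 10^-6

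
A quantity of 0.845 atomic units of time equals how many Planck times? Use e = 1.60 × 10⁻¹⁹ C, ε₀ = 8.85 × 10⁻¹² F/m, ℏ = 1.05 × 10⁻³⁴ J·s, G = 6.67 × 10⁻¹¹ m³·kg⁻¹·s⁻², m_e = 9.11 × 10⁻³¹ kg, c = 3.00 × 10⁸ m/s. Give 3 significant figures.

3.77 × 10²⁶

atomic unit of time: τ_au = (4πε₀)²ℏ³/(m_e e⁴) = 2.40 × 10⁻¹⁷ s
Planck time: t_P = √(ℏG/c⁵) = 5.37 × 10⁻⁴⁴ s
0.845 × 2.40 × 10⁻¹⁷ / 5.37 × 10⁻⁴⁴ = 3.77 × 10²⁶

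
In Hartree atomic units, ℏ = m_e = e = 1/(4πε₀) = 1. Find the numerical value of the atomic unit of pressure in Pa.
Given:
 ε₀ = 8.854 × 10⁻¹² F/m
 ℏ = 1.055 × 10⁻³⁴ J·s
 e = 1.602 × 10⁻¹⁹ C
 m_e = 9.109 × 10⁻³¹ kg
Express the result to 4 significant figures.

2.929 × 10¹³ Pa

Dimensional analysis gives P_au = E_h/a₀³ = m_e⁴e¹⁰/((4πε₀)⁵ℏ⁸).
E_h = 4.354 × 10⁻¹⁸ J
a₀ = 5.297 × 10⁻¹¹ m
E_h/a₀³ = 2.929 × 10¹³ Pa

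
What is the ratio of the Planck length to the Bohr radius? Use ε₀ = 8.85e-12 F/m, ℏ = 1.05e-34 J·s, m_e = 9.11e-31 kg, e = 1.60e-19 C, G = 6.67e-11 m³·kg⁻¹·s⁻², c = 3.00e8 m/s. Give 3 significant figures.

3.06e-25

Planck length: ℓ_P = √(ℏG/c³) = 1.61e-35 m
Bohr radius: a₀ = 4πε₀ℏ²/(m_e e²) = 5.26e-11 m
ratio = 1.61e-35 / 5.26e-11 = 3.06e-25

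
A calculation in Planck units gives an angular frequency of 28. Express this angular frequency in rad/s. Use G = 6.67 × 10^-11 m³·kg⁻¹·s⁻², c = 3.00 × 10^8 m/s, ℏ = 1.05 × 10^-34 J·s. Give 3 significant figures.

5.22 × 10^44 rad/s

One Planck angular frequency: ω_P = √(c⁵/(ℏG)) = 1.86 × 10^43 rad/s.
28 × 1.86 × 10^43 rad/s = 5.22 × 10^44 rad/s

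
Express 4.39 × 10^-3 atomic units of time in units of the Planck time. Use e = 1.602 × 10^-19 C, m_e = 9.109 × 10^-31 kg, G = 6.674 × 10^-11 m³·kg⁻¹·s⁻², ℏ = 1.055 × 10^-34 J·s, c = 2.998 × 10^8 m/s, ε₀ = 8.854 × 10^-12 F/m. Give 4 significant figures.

1.973 × 10^24

atomic unit of time: τ_au = (4πε₀)²ℏ³/(m_e e⁴) = 2.423 × 10^-17 s
Planck time: t_P = √(ℏG/c⁵) = 5.392 × 10^-44 s
4.39 × 10^-3 × 2.423 × 10^-17 / 5.392 × 10^-44 = 1.973 × 10^24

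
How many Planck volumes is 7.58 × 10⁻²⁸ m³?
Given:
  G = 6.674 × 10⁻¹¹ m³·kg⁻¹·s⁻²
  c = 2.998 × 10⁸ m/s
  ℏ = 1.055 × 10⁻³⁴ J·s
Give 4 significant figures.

Planck volume: V_P = (ℏG/c³)^(3/2) = 4.224 × 10⁻¹⁰⁵ m³.
7.58 × 10⁻²⁸ / 4.224 × 10⁻¹⁰⁵ = 1.795 × 10⁷⁷

1.795 × 10⁷⁷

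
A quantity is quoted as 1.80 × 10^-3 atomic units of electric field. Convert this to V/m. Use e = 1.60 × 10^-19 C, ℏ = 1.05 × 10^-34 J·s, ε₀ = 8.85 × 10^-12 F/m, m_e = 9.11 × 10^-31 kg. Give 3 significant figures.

One atomic unit of electric field: E_au = E_h/(e a₀) = m_e²e⁵/((4πε₀)³ℏ⁴) = 5.20 × 10^11 V/m.
1.80 × 10^-3 × 5.20 × 10^11 V/m = 9.37 × 10^8 V/m

9.37 × 10^8 V/m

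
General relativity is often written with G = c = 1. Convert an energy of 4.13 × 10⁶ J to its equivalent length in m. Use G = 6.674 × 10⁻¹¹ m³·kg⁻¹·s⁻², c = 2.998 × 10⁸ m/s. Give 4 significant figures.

3.412 × 10⁻³⁸ m

Energy → length via G/c⁴.
4.13 × 10⁶ J × (G/c⁴) = 3.412 × 10⁻³⁸ m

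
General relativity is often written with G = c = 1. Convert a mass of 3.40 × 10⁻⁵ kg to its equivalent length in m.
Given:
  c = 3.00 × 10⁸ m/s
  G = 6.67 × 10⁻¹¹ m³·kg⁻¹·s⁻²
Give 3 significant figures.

In G = c = 1 units mass has dimensions of length; the conversion factor is G/c².
3.40 × 10⁻⁵ kg × (G/c²) = 2.52 × 10⁻³² m

2.52 × 10⁻³² m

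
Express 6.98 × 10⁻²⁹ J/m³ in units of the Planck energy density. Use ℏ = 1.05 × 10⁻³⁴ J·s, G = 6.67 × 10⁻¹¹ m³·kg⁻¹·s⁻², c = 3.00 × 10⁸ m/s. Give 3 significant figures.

1.49 × 10⁻¹⁴²

Planck energy density: u_P = c⁷/(ℏG²) = 4.68 × 10¹¹³ J/m³.
6.98 × 10⁻²⁹ / 4.68 × 10¹¹³ = 1.49 × 10⁻¹⁴²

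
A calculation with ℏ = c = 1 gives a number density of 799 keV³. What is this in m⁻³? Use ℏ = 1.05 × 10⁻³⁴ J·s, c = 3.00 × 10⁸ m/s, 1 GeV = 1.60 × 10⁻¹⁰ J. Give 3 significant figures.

Number density is [L]⁻³ = [E]³/(ℏc)³.
1 GeV³ → 1/(ℏc)³ × (1 GeV in J)³ = 1.31 × 10⁴⁷ m⁻³.
Convert the energy scale: 799 keV³ = 7.99 × 10⁻¹⁶ GeV³.
Result: 7.99 × 10⁻¹⁶ × 1.31 × 10⁴⁷ = 1.05 × 10³² m⁻³.

1.05 × 10³² m⁻³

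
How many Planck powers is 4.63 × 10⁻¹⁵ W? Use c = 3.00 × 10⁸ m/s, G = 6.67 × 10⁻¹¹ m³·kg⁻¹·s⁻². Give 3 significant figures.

Planck power: P_P = c⁵/G = 3.64 × 10⁵² W.
4.63 × 10⁻¹⁵ / 3.64 × 10⁵² = 1.27 × 10⁻⁶⁷

1.27 × 10⁻⁶⁷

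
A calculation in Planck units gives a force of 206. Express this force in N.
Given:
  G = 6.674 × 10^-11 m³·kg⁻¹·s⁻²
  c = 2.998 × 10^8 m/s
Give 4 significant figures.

One Planck force: F_P = c⁴/G = 1.210 × 10^44 N.
206 × 1.210 × 10^44 N = 2.493 × 10^46 N

2.493 × 10^46 N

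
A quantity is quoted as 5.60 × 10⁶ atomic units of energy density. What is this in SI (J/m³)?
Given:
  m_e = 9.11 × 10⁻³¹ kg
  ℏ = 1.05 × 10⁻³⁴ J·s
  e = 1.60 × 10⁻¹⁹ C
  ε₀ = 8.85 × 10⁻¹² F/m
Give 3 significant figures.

1.69 × 10²⁰ J/m³

One atomic unit of energy density: u_au = E_h/a₀³ = m_e⁴e¹⁰/((4πε₀)⁵ℏ⁸) = 3.01 × 10¹³ J/m³.
5.60 × 10⁶ × 3.01 × 10¹³ J/m³ = 1.69 × 10²⁰ J/m³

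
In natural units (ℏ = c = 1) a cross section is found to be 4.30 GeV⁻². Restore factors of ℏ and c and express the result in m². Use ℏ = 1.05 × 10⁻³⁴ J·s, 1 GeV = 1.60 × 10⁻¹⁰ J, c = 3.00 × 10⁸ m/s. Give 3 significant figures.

Area is [L]² = [E]⁻²·(ℏc)²; restore (ℏc)².
1 GeV⁻² → (ℏc)² × (1 GeV in J)⁻² = 3.88 × 10⁻³² m².
Result: 4.30 × 3.88 × 10⁻³² = 1.67 × 10⁻³¹ m².

1.67 × 10⁻³¹ m²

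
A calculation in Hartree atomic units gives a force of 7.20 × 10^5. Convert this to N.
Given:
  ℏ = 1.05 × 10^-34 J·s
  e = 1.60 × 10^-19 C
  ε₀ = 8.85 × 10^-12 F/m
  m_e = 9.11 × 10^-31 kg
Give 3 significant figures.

0.0600 N

One atomic unit of force: F_au = E_h/a₀ = m_e²e⁶/((4πε₀)³ℏ⁴) = 8.33 × 10^-8 N.
7.20 × 10^5 × 8.33 × 10^-8 N = 0.0600 N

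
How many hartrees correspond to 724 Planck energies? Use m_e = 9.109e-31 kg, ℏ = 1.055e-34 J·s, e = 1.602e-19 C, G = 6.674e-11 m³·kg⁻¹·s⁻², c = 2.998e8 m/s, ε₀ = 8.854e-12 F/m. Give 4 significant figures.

Planck energy: E_P = √(ℏc⁵/G) = 1.957e9 J
hartree: E_h = m_e e⁴/(4πε₀ℏ)² = 4.354e-18 J
724 × 1.957e9 / 4.354e-18 = 3.253e29

3.253e29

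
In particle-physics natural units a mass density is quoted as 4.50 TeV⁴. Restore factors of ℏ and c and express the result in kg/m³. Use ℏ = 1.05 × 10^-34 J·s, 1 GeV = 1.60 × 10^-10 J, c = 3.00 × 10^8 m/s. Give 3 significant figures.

1.05 × 10^33 kg/m³

Mass density is [E]/(c²[L]³) = [E]⁴/(ℏ³c⁵).
1 GeV⁴ → 1/(ℏ³c⁵) × (1 GeV in J)⁴ = 2.33 × 10^20 kg/m³.
Convert the energy scale: 4.50 TeV⁴ = 4.50 × 10^12 GeV⁴.
Result: 4.50 × 10^12 × 2.33 × 10^20 = 1.05 × 10^33 kg/m³.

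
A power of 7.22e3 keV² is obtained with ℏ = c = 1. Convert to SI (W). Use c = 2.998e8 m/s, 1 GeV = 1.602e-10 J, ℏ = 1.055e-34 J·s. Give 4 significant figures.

1.756e6 W

Power is [E]/[T] = [E]²/ℏ.
1 GeV² → 1/ℏ × (1 GeV in J)² = 2.433e14 W.
Convert the energy scale: 7.22e3 keV² = 7.22e-9 GeV².
Result: 7.22e-9 × 2.433e14 = 1.756e6 W.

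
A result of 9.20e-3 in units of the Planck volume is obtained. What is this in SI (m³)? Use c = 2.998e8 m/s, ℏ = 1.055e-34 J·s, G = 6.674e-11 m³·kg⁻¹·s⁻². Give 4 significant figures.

One Planck volume: V_P = (ℏG/c³)^(3/2) = 4.224e-105 m³.
9.20e-3 × 4.224e-105 m³ = 3.886e-107 m³

3.886e-107 m³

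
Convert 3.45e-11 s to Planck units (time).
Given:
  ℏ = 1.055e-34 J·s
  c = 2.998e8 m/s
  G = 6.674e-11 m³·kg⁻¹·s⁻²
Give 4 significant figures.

6.399e32

Planck time: t_P = √(ℏG/c⁵) = 5.392e-44 s.
3.45e-11 / 5.392e-44 = 6.399e32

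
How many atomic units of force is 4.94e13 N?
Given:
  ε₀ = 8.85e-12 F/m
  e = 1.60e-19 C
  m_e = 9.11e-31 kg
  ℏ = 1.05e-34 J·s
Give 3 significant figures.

atomic unit of force: F_au = E_h/a₀ = m_e²e⁶/((4πε₀)³ℏ⁴) = 8.33e-8 N.
4.94e13 / 8.33e-8 = 5.93e20

5.93e20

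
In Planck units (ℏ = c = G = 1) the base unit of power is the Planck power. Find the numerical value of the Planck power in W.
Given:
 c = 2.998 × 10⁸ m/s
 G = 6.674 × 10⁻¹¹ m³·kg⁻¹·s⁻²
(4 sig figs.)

3.629 × 10⁵² W

P_P = c⁵/G
  = 2.422 × 10⁴² / 6.674 × 10⁻¹¹
  = 3.629 × 10⁵² W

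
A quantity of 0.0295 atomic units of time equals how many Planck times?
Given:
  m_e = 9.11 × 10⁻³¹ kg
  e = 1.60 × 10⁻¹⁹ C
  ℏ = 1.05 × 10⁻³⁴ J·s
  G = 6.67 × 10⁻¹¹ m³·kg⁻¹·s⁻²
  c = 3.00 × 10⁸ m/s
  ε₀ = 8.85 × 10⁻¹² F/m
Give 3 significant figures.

atomic unit of time: τ_au = (4πε₀)²ℏ³/(m_e e⁴) = 2.40 × 10⁻¹⁷ s
Planck time: t_P = √(ℏG/c⁵) = 5.37 × 10⁻⁴⁴ s
0.0295 × 2.40 × 10⁻¹⁷ / 5.37 × 10⁻⁴⁴ = 1.32 × 10²⁵

1.32 × 10²⁵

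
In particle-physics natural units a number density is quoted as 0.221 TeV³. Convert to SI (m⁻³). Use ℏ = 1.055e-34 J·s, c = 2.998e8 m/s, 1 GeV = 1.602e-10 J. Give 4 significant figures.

2.872e55 m⁻³

Number density is [L]⁻³ = [E]³/(ℏc)³.
1 GeV³ → 1/(ℏc)³ × (1 GeV in J)³ = 1.299e47 m⁻³.
Convert the energy scale: 0.221 TeV³ = 2.21e8 GeV³.
Result: 2.21e8 × 1.299e47 = 2.872e55 m⁻³.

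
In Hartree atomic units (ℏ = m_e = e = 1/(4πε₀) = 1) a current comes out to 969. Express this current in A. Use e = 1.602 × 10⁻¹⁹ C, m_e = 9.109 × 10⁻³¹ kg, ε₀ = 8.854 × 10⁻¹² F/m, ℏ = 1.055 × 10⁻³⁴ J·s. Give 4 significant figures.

One atomic unit of electric current: I_au = e E_h/ℏ = m_e e⁵/((4πε₀)²ℏ³) = 6.612 × 10⁻³ A.
969 × 6.612 × 10⁻³ A = 6.407 A

6.407 A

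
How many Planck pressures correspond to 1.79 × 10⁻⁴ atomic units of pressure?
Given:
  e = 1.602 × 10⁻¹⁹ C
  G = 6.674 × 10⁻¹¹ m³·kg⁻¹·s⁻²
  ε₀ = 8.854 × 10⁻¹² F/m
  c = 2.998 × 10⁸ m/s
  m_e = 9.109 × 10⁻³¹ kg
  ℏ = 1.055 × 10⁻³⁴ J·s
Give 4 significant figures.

atomic unit of pressure: P_au = E_h/a₀³ = m_e⁴e¹⁰/((4πε₀)⁵ℏ⁸) = 2.929 × 10¹³ Pa
Planck pressure: p_P = c⁷/(ℏG²) = 4.632 × 10¹¹³ Pa
1.79 × 10⁻⁴ × 2.929 × 10¹³ / 4.632 × 10¹¹³ = 1.132 × 10⁻¹⁰⁴

1.132 × 10⁻¹⁰⁴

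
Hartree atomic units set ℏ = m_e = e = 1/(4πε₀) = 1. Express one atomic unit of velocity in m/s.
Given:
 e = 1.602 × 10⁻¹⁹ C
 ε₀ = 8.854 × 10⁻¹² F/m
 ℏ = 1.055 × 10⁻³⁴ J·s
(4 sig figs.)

2.186 × 10⁶ m/s

Dimensional analysis gives v_au = e²/(4πε₀ℏ).
  = 2.566 × 10⁻³⁸ / 1.174 × 10⁻⁴⁴
  = 2.186 × 10⁶ m/s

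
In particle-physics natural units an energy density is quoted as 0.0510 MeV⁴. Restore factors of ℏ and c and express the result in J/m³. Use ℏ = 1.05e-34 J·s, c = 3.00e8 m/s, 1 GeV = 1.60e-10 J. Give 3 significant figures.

1.07e24 J/m³

[E]/[L]³ = [E]⁴/(ℏc)³; restore (ℏc)⁻³.
1 GeV⁴ → 1/(ℏc)³ × (1 GeV in J)⁴ = 2.10e37 J/m³.
Convert the energy scale: 0.0510 MeV⁴ = 5.10e-14 GeV⁴.
Result: 5.10e-14 × 2.10e37 = 1.07e24 J/m³.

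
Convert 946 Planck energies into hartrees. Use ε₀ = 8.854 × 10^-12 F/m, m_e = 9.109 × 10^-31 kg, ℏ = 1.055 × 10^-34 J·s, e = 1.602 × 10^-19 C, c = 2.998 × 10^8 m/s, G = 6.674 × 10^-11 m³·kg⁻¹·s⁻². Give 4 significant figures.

Planck energy: E_P = √(ℏc⁵/G) = 1.957 × 10^9 J
hartree: E_h = m_e e⁴/(4πε₀ℏ)² = 4.354 × 10^-18 J
946 × 1.957 × 10^9 / 4.354 × 10^-18 = 4.251 × 10^29

4.251 × 10^29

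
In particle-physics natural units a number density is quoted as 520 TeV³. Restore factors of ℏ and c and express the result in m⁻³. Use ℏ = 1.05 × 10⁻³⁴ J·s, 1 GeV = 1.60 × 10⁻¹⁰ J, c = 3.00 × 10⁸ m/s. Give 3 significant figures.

Number density is [L]⁻³ = [E]³/(ℏc)³.
1 GeV³ → 1/(ℏc)³ × (1 GeV in J)³ = 1.31 × 10⁴⁷ m⁻³.
Convert the energy scale: 520 TeV³ = 5.20 × 10¹¹ GeV³.
Result: 5.20 × 10¹¹ × 1.31 × 10⁴⁷ = 6.81 × 10⁵⁸ m⁻³.

6.81 × 10⁵⁸ m⁻³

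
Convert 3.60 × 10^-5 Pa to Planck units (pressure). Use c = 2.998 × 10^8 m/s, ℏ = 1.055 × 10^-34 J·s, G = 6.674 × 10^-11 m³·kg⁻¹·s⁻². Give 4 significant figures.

7.772 × 10^-119

Planck pressure: p_P = c⁷/(ℏG²) = 4.632 × 10^113 Pa.
3.60 × 10^-5 / 4.632 × 10^113 = 7.772 × 10^-119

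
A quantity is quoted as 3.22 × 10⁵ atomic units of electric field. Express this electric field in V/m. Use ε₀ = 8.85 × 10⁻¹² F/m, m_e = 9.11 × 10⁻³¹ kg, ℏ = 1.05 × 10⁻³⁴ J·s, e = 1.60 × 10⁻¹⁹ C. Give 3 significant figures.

1.68 × 10¹⁷ V/m

One atomic unit of electric field: E_au = E_h/(e a₀) = m_e²e⁵/((4πε₀)³ℏ⁴) = 5.20 × 10¹¹ V/m.
3.22 × 10⁵ × 5.20 × 10¹¹ V/m = 1.68 × 10¹⁷ V/m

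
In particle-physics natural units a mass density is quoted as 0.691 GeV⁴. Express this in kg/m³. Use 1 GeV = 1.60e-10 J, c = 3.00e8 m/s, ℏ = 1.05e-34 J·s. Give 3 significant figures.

1.61e20 kg/m³

Mass density is [E]/(c²[L]³) = [E]⁴/(ℏ³c⁵).
1 GeV⁴ → 1/(ℏ³c⁵) × (1 GeV in J)⁴ = 2.33e20 kg/m³.
Result: 0.691 × 2.33e20 = 1.61e20 kg/m³.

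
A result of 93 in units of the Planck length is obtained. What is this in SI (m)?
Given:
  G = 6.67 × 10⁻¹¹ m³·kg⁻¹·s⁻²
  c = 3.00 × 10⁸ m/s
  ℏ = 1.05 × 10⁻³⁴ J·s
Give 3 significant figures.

One Planck length: ℓ_P = √(ℏG/c³) = 1.61 × 10⁻³⁵ m.
93 × 1.61 × 10⁻³⁵ m = 1.50 × 10⁻³³ m

1.50 × 10⁻³³ m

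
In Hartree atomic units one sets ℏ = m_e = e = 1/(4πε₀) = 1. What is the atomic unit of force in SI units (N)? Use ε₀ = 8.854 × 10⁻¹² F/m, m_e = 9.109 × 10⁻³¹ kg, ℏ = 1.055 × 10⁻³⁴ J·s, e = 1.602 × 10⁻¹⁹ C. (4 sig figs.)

8.220 × 10⁻⁸ N

F_au = E_h/a₀ = m_e²e⁶/((4πε₀)³ℏ⁴)
E_h = 4.354 × 10⁻¹⁸ J
a₀ = 5.297 × 10⁻¹¹ m
E_h/a₀ = 8.220 × 10⁻⁸ N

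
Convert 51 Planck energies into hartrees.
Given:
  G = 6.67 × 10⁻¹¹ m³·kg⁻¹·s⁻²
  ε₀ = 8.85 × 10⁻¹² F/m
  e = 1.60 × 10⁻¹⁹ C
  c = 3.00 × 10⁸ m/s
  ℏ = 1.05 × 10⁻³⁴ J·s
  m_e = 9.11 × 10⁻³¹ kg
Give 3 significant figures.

2.28 × 10²⁸

Planck energy: E_P = √(ℏc⁵/G) = 1.96 × 10⁹ J
hartree: E_h = m_e e⁴/(4πε₀ℏ)² = 4.38 × 10⁻¹⁸ J
51 × 1.96 × 10⁹ / 4.38 × 10⁻¹⁸ = 2.28 × 10²⁸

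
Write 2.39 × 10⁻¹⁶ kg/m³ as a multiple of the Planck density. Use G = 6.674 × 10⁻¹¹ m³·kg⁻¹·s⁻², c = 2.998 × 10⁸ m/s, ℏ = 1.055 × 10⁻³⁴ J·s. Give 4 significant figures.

4.637 × 10⁻¹¹³

Planck density: ρ_P = c⁵/(ℏG²) = 5.154 × 10⁹⁶ kg/m³.
2.39 × 10⁻¹⁶ / 5.154 × 10⁹⁶ = 4.637 × 10⁻¹¹³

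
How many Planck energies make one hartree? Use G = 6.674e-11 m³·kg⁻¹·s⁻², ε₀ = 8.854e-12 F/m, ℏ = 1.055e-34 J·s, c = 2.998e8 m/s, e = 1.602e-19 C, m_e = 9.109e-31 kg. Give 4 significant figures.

2.225e-27

hartree: E_h = m_e e⁴/(4πε₀ℏ)² = 4.354e-18 J
Planck energy: E_P = √(ℏc⁵/G) = 1.957e9 J
ratio = 4.354e-18 / 1.957e9 = 2.225e-27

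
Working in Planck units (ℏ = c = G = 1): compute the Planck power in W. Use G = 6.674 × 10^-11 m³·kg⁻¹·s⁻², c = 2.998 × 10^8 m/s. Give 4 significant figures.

The unique combination of the constants set to 1 with dimensions of power is P_P = c⁵/G.
  = 2.422 × 10^42 / 6.674 × 10^-11
  = 3.629 × 10^52 W

3.629 × 10^52 W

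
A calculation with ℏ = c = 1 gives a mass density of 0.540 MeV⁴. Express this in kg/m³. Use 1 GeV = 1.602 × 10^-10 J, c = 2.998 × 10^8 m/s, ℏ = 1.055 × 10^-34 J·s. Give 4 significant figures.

Mass density is [E]/(c²[L]³) = [E]⁴/(ℏ³c⁵).
1 GeV⁴ → 1/(ℏ³c⁵) × (1 GeV in J)⁴ = 2.316 × 10^20 kg/m³.
Convert the energy scale: 0.540 MeV⁴ = 5.40 × 10^-13 GeV⁴.
Result: 5.40 × 10^-13 × 2.316 × 10^20 = 1.251 × 10^8 kg/m³.

1.251 × 10^8 kg/m³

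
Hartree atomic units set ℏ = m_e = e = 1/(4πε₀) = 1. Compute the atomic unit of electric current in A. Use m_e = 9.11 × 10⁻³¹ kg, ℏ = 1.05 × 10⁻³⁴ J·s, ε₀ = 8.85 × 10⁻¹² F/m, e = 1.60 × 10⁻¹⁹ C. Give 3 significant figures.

6.67 × 10⁻³ A

Dimensional analysis gives I_au = e E_h/ℏ = m_e e⁵/((4πε₀)²ℏ³).
E_h = 4.38 × 10⁻¹⁸ J
e·E_h/ℏ = 6.67 × 10⁻³ A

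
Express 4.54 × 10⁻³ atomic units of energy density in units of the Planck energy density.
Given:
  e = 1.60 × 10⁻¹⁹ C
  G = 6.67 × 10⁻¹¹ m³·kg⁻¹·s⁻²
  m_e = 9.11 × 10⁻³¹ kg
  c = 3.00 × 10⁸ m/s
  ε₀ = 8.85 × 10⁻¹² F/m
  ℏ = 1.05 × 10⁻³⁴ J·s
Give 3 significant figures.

2.92 × 10⁻¹⁰³

atomic unit of energy density: u_au = E_h/a₀³ = m_e⁴e¹⁰/((4πε₀)⁵ℏ⁸) = 3.01 × 10¹³ J/m³
Planck energy density: u_P = c⁷/(ℏG²) = 4.68 × 10¹¹³ J/m³
4.54 × 10⁻³ × 3.01 × 10¹³ / 4.68 × 10¹¹³ = 2.92 × 10⁻¹⁰³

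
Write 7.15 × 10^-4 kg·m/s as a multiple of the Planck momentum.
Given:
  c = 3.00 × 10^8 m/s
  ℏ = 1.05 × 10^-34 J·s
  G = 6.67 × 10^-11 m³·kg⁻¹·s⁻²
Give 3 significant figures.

1.10 × 10^-4

Planck momentum: p_P = √(ℏc³/G) = 6.52 kg·m/s.
7.15 × 10^-4 / 6.52 = 1.10 × 10^-4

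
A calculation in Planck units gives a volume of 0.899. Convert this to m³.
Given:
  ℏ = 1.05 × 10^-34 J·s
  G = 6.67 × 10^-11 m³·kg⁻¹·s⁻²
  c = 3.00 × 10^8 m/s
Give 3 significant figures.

One Planck volume: V_P = (ℏG/c³)^(3/2) = 4.18 × 10^-105 m³.
0.899 × 4.18 × 10^-105 m³ = 3.76 × 10^-105 m³

3.76 × 10^-105 m³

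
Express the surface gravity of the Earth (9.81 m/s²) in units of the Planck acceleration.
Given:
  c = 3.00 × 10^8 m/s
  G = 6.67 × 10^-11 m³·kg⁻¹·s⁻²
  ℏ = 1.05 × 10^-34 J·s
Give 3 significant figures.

1.76 × 10^-51

Planck acceleration: a_P = √(c⁷/(ℏG)) = 5.59 × 10^51 m/s².
9.81 / 5.59 × 10^51 = 1.76 × 10^-51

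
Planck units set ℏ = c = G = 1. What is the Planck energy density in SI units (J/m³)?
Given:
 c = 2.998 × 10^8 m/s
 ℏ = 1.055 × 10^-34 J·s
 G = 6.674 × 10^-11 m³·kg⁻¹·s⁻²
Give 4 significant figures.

4.632 × 10^113 J/m³

Dimensional analysis gives u_P = c⁷/(ℏG²).
  = 2.177 × 10^59 / 4.699 × 10^-55
  = 4.632 × 10^113 J/m³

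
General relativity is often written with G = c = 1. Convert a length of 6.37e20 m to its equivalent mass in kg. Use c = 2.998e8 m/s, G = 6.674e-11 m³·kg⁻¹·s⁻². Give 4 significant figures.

8.579e47 kg

Length → mass via c²/G.
6.37e20 m × (c²/G) = 8.579e47 kg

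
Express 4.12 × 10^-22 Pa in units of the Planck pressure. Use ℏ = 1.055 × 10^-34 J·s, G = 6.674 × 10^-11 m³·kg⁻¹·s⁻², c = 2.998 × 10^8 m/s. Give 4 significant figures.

8.894 × 10^-136

Planck pressure: p_P = c⁷/(ℏG²) = 4.632 × 10^113 Pa.
4.12 × 10^-22 / 4.632 × 10^113 = 8.894 × 10^-136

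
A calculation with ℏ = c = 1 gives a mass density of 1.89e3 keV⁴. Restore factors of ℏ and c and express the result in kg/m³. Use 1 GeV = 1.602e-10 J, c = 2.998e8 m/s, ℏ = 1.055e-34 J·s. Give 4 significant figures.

Mass density is [E]/(c²[L]³) = [E]⁴/(ℏ³c⁵).
1 GeV⁴ → 1/(ℏ³c⁵) × (1 GeV in J)⁴ = 2.316e20 kg/m³.
Convert the energy scale: 1.89e3 keV⁴ = 1.89e-21 GeV⁴.
Result: 1.89e-21 × 2.316e20 = 0.4377 kg/m³.

0.4377 kg/m³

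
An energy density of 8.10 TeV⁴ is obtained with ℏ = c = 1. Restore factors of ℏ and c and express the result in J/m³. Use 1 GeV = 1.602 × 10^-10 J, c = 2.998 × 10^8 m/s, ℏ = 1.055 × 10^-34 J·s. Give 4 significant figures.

[E]/[L]³ = [E]⁴/(ℏc)³; restore (ℏc)⁻³.
1 GeV⁴ → 1/(ℏc)³ × (1 GeV in J)⁴ = 2.082 × 10^37 J/m³.
Convert the energy scale: 8.10 TeV⁴ = 8.10 × 10^12 GeV⁴.
Result: 8.10 × 10^12 × 2.082 × 10^37 = 1.686 × 10^50 J/m³.

1.686 × 10^50 J/m³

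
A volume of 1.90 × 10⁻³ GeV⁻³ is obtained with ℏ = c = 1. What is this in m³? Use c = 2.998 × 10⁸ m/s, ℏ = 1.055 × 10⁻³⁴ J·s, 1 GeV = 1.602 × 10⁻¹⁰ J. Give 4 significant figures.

1.462 × 10⁻⁵⁰ m³

Volume is [L]³ = [E]⁻³·(ℏc)³.
1 GeV⁻³ → (ℏc)³ × (1 GeV in J)⁻³ = 7.696 × 10⁻⁴⁸ m³.
Result: 1.90 × 10⁻³ × 7.696 × 10⁻⁴⁸ = 1.462 × 10⁻⁵⁰ m³.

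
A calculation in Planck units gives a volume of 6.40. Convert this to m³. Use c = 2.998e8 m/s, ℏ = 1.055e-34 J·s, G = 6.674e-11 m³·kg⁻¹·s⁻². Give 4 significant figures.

2.703e-104 m³

One Planck volume: V_P = (ℏG/c³)^(3/2) = 4.224e-105 m³.
6.40 × 4.224e-105 m³ = 2.703e-104 m³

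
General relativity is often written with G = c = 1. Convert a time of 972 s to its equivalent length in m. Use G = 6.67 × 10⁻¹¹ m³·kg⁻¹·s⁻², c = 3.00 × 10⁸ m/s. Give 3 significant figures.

Time → length via c.
972 s × (c) = 2.92 × 10¹¹ m

2.92 × 10¹¹ m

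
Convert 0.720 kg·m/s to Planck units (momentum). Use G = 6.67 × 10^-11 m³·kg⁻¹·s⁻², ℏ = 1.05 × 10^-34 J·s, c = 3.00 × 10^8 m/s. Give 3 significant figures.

Planck momentum: p_P = √(ℏc³/G) = 6.52 kg·m/s.
0.720 / 6.52 = 0.110

0.110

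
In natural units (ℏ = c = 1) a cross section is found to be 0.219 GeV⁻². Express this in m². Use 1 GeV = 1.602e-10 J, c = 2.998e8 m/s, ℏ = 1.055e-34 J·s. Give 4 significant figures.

8.537e-33 m²

Area is [L]² = [E]⁻²·(ℏc)²; restore (ℏc)².
1 GeV⁻² → (ℏc)² × (1 GeV in J)⁻² = 3.898e-32 m².
Result: 0.219 × 3.898e-32 = 8.537e-33 m².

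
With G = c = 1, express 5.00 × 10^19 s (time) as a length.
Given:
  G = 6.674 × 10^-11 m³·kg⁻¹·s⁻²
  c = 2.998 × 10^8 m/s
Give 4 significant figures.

Time → length via c.
5.00 × 10^19 s × (c) = 1.499 × 10^28 m

1.499 × 10^28 m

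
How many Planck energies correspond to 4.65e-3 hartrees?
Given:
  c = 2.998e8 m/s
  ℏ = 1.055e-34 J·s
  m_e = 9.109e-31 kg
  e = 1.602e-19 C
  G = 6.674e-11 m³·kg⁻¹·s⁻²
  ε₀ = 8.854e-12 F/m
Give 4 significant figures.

hartree: E_h = m_e e⁴/(4πε₀ℏ)² = 4.354e-18 J
Planck energy: E_P = √(ℏc⁵/G) = 1.957e9 J
4.65e-3 × 4.354e-18 / 1.957e9 = 1.035e-29

1.035e-29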